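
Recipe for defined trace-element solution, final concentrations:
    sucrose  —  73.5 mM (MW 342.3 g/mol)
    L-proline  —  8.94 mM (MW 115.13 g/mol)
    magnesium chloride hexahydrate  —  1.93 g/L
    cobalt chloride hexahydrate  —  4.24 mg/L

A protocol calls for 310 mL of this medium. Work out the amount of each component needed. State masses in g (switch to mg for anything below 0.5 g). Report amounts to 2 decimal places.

Scale factor relative to 1 L: 0.31.
sucrose: 73.5 mmol/L × 342.3 g/mol × 0.31 L ÷ 1000 = 7.80 g
L-proline: 8.94 mmol/L × 115.13 mg/mmol × 0.31 L = 319.07 mg
magnesium chloride hexahydrate: 1.93 g/L × 0.31 L = 0.60 g
cobalt chloride hexahydrate: 4.24 mg/L × 0.31 L = 1.31 mg

sucrose 7.80 g; L-proline 319.07 mg; magnesium chloride hexahydrate 0.60 g; cobalt chloride hexahydrate 1.31 mg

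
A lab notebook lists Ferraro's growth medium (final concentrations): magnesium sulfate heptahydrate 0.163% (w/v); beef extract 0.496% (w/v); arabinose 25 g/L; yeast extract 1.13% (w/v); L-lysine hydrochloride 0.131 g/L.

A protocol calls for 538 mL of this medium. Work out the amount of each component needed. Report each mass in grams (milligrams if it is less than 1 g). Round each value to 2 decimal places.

Target volume = 538 mL = 0.538 L.
magnesium sulfate heptahydrate: 0.163% w/v = 1.63 g/L → 1.63 × 0.538 L = 0.87694 g = 876.94 mg
beef extract: 0.496% w/v = 4.96 g/L → 4.96 × 0.538 L = 2.67 g
arabinose: 25 g/L × 0.538 L = 13.45 g
yeast extract: 1.13% w/v = 11.3 g/L → 11.3 × 0.538 L = 6.08 g
L-lysine hydrochloride: 0.131 g/L × 0.538 L = 0.070478 g = 70.48 mg

magnesium sulfate heptahydrate 876.94 mg; beef extract 2.67 g; arabinose 13.45 g; yeast extract 6.08 g; L-lysine hydrochloride 70.48 mg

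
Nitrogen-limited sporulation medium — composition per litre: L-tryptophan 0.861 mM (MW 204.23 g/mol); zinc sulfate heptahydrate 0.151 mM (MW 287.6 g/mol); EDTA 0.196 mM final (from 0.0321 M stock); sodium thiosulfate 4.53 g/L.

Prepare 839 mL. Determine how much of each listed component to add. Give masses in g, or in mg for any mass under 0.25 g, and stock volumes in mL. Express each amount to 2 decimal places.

L-tryptophan 147.53 mg; zinc sulfate heptahydrate 36.44 mg; EDTA 5.12 mL; sodium thiosulfate 3.80 g

Target volume = 839 mL = 0.839 L.
L-tryptophan: 0.861 mmol/L × 204.23 mg/mmol × 0.839 L = 147.53 mg
zinc sulfate heptahydrate: 0.151 mmol/L × 287.6 mg/mmol × 0.839 L = 36.44 mg
EDTA: V = C2·V2/C1 = 0.196 mM × 839 mL ÷ 32.1 mM = 5.12 mL
sodium thiosulfate: 4.53 g/L × 0.839 L = 3.80 g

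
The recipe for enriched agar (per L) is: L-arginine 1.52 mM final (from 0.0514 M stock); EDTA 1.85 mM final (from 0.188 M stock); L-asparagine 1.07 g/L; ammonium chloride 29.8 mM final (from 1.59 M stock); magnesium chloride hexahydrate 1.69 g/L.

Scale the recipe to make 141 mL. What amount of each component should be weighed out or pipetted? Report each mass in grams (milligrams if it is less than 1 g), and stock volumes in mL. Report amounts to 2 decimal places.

Scale factor relative to 1 L: 0.141.
L-arginine: dilute stock: 1.52 mM × 141 mL ÷ 51.4 mM = 4.17 mL
EDTA: V = C2·V2/C1 = 1.85 mM × 141 mL ÷ 188 mM = 1.39 mL
L-asparagine: 1.07 g/L × 0.141 L = 0.15087 g = 150.87 mg
ammonium chloride: V = C2·V2/C1 = 29.8 mM × 141 mL ÷ 1590 mM = 2.64 mL
magnesium chloride hexahydrate: 1.69 g/L × 0.141 L = 0.23829 g = 238.29 mg

L-arginine 4.17 mL; EDTA 1.39 mL; L-asparagine 150.87 mg; ammonium chloride 2.64 mL; magnesium chloride hexahydrate 238.29 mg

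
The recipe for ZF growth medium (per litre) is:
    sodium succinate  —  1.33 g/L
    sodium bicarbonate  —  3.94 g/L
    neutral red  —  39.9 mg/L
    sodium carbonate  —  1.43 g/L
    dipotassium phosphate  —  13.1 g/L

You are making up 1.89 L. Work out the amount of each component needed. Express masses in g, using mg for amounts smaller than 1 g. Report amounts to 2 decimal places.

Working volume: 1.89 L.
sodium succinate: 1.33 g/L × 1.89 L = 2.51 g
sodium bicarbonate: 3.94 g/L × 1.89 L = 7.45 g
neutral red: 39.9 mg/L × 1.89 L = 75.41 mg
sodium carbonate: 1.43 g/L × 1.89 L = 2.70 g
dipotassium phosphate: 13.1 g/L × 1.89 L = 24.76 g

sodium succinate 2.51 g; sodium bicarbonate 7.45 g; neutral red 75.41 mg; sodium carbonate 2.70 g; dipotassium phosphate 24.76 g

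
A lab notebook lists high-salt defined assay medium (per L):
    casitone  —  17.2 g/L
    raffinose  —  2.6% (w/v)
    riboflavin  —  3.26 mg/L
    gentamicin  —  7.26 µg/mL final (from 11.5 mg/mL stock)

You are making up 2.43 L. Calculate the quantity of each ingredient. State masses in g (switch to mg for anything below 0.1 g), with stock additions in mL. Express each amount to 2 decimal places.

casitone 41.80 g; raffinose 63.18 g; riboflavin 7.92 mg; gentamicin 1.53 mL

Scale factor relative to 1 L: 2.43.
casitone: 17.2 g/L × 2.43 L = 41.80 g
raffinose: 2.6% w/v = 26 g/L → 26 × 2.43 L = 63.18 g
riboflavin: 3.26 mg/L × 2.43 L = 7.92 mg
gentamicin: V = C2·V2/C1 = 7.26 µg/mL × 2430 mL ÷ 11500 µg/mL = 1.53 mL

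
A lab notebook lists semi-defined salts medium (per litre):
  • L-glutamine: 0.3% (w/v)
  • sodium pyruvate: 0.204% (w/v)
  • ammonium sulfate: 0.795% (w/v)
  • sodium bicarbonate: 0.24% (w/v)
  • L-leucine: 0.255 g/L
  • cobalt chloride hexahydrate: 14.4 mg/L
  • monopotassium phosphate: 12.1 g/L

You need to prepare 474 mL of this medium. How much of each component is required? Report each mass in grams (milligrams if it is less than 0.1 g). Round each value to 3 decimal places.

Scale factor relative to 1 L: 0.474.
L-glutamine: 0.3 g per 100 mL × 474 mL ÷ 100 = 1.422 g
sodium pyruvate: 0.204% w/v = 2.04 g/L → 2.04 × 0.474 L = 0.967 g
ammonium sulfate: 0.795% w/v = 7.95 g/L → 7.95 × 0.474 L = 3.768 g
sodium bicarbonate: 0.24 g per 100 mL × 474 mL ÷ 100 = 1.138 g
L-leucine: 0.255 g/L × 0.474 L = 0.121 g
cobalt chloride hexahydrate: 14.4 mg/L × 0.474 L = 6.826 mg
monopotassium phosphate: 12.1 g/L × 0.474 L = 5.735 g

L-glutamine 1.422 g; sodium pyruvate 0.967 g; ammonium sulfate 3.768 g; sodium bicarbonate 1.138 g; L-leucine 0.121 g; cobalt chloride hexahydrate 6.826 mg; monopotassium phosphate 5.735 g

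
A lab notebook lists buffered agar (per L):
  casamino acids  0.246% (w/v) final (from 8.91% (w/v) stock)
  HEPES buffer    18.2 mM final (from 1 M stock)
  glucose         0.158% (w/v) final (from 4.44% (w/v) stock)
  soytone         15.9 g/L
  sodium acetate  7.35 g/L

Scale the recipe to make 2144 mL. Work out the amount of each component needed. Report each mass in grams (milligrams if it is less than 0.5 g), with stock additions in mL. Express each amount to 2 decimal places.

Target volume = 2144 mL = 2.144 L.
casamino acids: dilute stock: 0.246% ÷ 8.91% × 2144 mL = 59.19 mL
HEPES buffer: V = C2·V2/C1 = 18.2 mM × 2144 mL ÷ 1000 mM = 39.02 mL
glucose: C1V1 = C2V2 → 0.158% ÷ 4.44% × 2144 mL = 76.30 mL
soytone: 15.9 g/L × 2.144 L = 34.09 g
sodium acetate: 7.35 g/L × 2.144 L = 15.76 g

casamino acids 59.19 mL; HEPES buffer 39.02 mL; glucose 76.30 mL; soytone 34.09 g; sodium acetate 15.76 g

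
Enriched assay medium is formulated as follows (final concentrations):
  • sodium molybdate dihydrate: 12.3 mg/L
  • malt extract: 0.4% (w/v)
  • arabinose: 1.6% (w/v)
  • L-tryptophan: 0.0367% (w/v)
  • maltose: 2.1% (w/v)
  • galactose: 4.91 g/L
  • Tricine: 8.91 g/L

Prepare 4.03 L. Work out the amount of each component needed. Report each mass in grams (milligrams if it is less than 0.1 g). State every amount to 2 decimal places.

sodium molybdate dihydrate 49.57 mg; malt extract 16.12 g; arabinose 64.48 g; L-tryptophan 1.48 g; maltose 84.63 g; galactose 19.79 g; Tricine 35.91 g

Scale factor relative to 1 L: 4.03.
sodium molybdate dihydrate: 12.3 mg/L × 4.03 L = 49.57 mg
malt extract: 0.4% w/v = 4 g/L → 4 × 4.03 L = 16.12 g
arabinose: 1.6 g per 100 mL × 4030 mL ÷ 100 = 64.48 g
L-tryptophan: 0.0367 g per 100 mL × 4030 mL ÷ 100 = 1.48 g
maltose: 2.1% w/v = 21 g/L → 21 × 4.03 L = 84.63 g
galactose: 4.91 g/L × 4.03 L = 19.79 g
Tricine: 8.91 g/L × 4.03 L = 35.91 g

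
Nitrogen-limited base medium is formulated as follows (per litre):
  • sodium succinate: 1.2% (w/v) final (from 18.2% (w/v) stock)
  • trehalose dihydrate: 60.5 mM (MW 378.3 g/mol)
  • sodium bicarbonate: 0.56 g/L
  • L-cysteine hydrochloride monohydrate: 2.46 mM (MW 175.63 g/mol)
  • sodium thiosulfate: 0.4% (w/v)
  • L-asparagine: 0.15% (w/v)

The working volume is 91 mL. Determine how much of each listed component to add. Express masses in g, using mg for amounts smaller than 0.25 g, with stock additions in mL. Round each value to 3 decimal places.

Target volume = 91 mL = 0.091 L.
sodium succinate: V = C2·V2/C1 = 1.2% ÷ 18.2% × 91 mL = 6.000 mL
trehalose dihydrate: 60.5 mmol/L × 378.3 g/mol × 0.091 L ÷ 1000 = 2.083 g
sodium bicarbonate: 0.56 g/L × 0.091 L = 0.05096 g = 50.960 mg
L-cysteine hydrochloride monohydrate: 2.46 mmol/L × 175.63 mg/mmol × 0.091 L = 39.317 mg
sodium thiosulfate: 0.4% w/v = 4 g/L → 4 × 0.091 L = 0.364 g
L-asparagine: 0.15 g per 100 mL × 91 mL ÷ 100 = 0.1365 g = 136.500 mg

sodium succinate 6.000 mL; trehalose dihydrate 2.083 g; sodium bicarbonate 50.960 mg; L-cysteine hydrochloride monohydrate 39.317 mg; sodium thiosulfate 0.364 g; L-asparagine 136.500 mg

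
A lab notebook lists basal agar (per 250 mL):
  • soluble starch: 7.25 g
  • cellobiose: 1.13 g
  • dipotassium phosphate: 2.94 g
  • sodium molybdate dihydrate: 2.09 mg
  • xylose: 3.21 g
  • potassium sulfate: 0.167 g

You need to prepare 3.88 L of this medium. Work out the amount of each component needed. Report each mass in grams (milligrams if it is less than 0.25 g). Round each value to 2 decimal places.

Scale factor = 3880 mL / 250 mL = 15.52.
soluble starch: 7.25 g × (3880 mL / 250 mL) = 112.52 g
cellobiose: 1.13 g × (3880 mL / 250 mL) = 17.54 g
dipotassium phosphate: 2.94 g × (3880 mL / 250 mL) = 45.63 g
sodium molybdate dihydrate: 2.09 mg × (3880 mL / 250 mL) = 32.44 mg
xylose: 3.21 g × (3880 mL / 250 mL) = 49.82 g
potassium sulfate: 0.167 g × (3880 mL / 250 mL) = 2.59 g

soluble starch 112.52 g; cellobiose 17.54 g; dipotassium phosphate 45.63 g; sodium molybdate dihydrate 32.44 mg; xylose 49.82 g; potassium sulfate 2.59 g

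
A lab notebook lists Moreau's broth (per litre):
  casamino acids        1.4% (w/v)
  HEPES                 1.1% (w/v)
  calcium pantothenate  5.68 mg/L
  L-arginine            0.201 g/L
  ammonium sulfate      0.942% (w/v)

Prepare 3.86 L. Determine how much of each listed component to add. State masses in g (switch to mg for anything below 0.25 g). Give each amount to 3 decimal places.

Scale factor relative to 1 L: 3.86.
casamino acids: 1.4 g per 100 mL × 3860 mL ÷ 100 = 54.040 g
HEPES: 1.1 g per 100 mL × 3860 mL ÷ 100 = 42.460 g
calcium pantothenate: 5.68 mg/L × 3.86 L = 21.925 mg
L-arginine: 0.201 g/L × 3.86 L = 0.776 g
ammonium sulfate: 0.942% w/v = 9.42 g/L → 9.42 × 3.86 L = 36.361 g

casamino acids 54.040 g; HEPES 42.460 g; calcium pantothenate 21.925 mg; L-arginine 0.776 g; ammonium sulfate 36.361 g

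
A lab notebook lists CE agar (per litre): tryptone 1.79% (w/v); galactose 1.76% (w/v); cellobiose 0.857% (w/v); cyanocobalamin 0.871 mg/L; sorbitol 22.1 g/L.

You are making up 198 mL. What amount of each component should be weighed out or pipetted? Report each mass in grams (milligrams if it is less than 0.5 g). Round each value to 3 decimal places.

Target volume = 198 mL = 0.198 L.
tryptone: 1.79% w/v = 17.9 g/L → 17.9 × 0.198 L = 3.544 g
galactose: 1.76 g per 100 mL × 198 mL ÷ 100 = 3.485 g
cellobiose: 0.857 g per 100 mL × 198 mL ÷ 100 = 1.697 g
cyanocobalamin: 0.871 mg/L × 0.198 L = 0.172 mg
sorbitol: 22.1 g/L × 0.198 L = 4.376 g

tryptone 3.544 g; galactose 3.485 g; cellobiose 1.697 g; cyanocobalamin 0.172 mg; sorbitol 4.376 g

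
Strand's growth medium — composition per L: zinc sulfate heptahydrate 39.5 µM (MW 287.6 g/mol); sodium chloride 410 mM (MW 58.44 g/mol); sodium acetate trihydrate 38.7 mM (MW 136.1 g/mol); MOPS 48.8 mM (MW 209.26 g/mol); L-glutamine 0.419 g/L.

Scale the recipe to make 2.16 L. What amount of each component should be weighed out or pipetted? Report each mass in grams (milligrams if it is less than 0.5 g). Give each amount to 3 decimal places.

zinc sulfate heptahydrate 24.538 mg; sodium chloride 51.754 g; sodium acetate trihydrate 11.377 g; MOPS 22.058 g; L-glutamine 0.905 g

Working volume: 2.16 L.
zinc sulfate heptahydrate: 39.5 µmol/L × 287.6 g/mol × 2.16 L ÷ 1000 = 24.538 mg
sodium chloride: 410 mmol/L × 58.44 g/mol × 2.16 L ÷ 1000 = 51.754 g
sodium acetate trihydrate: 38.7 mmol/L × 136.1 g/mol × 2.16 L ÷ 1000 = 11.377 g
MOPS: 48.8 mmol/L × 209.26 g/mol × 2.16 L ÷ 1000 = 22.058 g
L-glutamine: 0.419 g/L × 2.16 L = 0.905 g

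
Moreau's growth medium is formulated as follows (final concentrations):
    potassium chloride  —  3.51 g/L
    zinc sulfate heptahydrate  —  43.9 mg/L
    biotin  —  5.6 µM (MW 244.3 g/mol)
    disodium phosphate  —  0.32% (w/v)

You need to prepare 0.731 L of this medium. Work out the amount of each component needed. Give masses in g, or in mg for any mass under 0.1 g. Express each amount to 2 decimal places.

potassium chloride 2.57 g; zinc sulfate heptahydrate 32.09 mg; biotin 1.00 mg; disodium phosphate 2.34 g

Working volume: 0.731 L.
potassium chloride: 3.51 g/L × 0.731 L = 2.57 g
zinc sulfate heptahydrate: 43.9 mg/L × 0.731 L = 32.09 mg
biotin: 5.6 µmol/L × 244.3 g/mol × 0.731 L ÷ 1000 = 1.00 mg
disodium phosphate: 0.32 g per 100 mL × 731 mL ÷ 100 = 2.34 g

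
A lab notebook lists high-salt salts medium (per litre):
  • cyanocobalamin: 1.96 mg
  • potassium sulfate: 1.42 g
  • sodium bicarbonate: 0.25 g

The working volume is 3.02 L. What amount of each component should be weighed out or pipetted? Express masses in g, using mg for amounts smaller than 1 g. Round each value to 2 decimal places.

cyanocobalamin 5.92 mg; potassium sulfate 4.29 g; sodium bicarbonate 755.00 mg

Scale factor = 3020 mL / 1000 mL = 3.02.
cyanocobalamin: 1.96 mg × (3020 mL / 1000 mL) = 5.92 mg
potassium sulfate: 1.42 g × (3020 mL / 1000 mL) = 4.29 g
sodium bicarbonate: 0.25 g × (3020 mL / 1000 mL) = 0.755 g = 755.00 mg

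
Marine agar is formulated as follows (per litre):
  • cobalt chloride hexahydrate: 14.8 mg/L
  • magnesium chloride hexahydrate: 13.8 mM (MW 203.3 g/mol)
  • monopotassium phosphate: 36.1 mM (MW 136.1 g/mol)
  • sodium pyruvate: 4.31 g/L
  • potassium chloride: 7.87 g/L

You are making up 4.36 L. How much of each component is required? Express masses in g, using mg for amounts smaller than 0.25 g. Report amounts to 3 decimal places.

Working volume: 4.36 L.
cobalt chloride hexahydrate: 14.8 mg/L × 4.36 L = 64.528 mg
magnesium chloride hexahydrate: 13.8 mmol/L × 203.3 g/mol × 4.36 L ÷ 1000 = 12.232 g
monopotassium phosphate: 36.1 mmol/L × 136.1 g/mol × 4.36 L ÷ 1000 = 21.422 g
sodium pyruvate: 4.31 g/L × 4.36 L = 18.792 g
potassium chloride: 7.87 g/L × 4.36 L = 34.313 g

cobalt chloride hexahydrate 64.528 mg; magnesium chloride hexahydrate 12.232 g; monopotassium phosphate 21.422 g; sodium pyruvate 18.792 g; potassium chloride 34.313 g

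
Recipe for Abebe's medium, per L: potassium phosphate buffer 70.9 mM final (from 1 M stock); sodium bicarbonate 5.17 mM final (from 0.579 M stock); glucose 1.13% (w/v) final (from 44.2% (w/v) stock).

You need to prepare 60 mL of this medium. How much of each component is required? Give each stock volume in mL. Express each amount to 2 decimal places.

potassium phosphate buffer 4.25 mL; sodium bicarbonate 0.54 mL; glucose 1.53 mL

Working volume: 60 mL = 0.06 L.
potassium phosphate buffer: dilute stock: 70.9 mM × 60 mL ÷ 1000 mM = 4.25 mL
sodium bicarbonate: C1V1 = C2V2 → 5.17 mM × 60 mL ÷ 579 mM = 0.54 mL
glucose: V = C2·V2/C1 = 1.13% ÷ 44.2% × 60 mL = 1.53 mL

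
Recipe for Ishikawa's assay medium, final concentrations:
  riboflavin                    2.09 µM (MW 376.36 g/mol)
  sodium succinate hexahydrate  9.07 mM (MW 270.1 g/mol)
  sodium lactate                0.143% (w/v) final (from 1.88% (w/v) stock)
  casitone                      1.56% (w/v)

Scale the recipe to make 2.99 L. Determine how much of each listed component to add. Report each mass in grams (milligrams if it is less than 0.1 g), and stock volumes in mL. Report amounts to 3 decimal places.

Working volume: 2.99 L.
riboflavin: 2.09 µmol/L × 376.36 g/mol × 2.99 L ÷ 1000 = 2.352 mg
sodium succinate hexahydrate: 9.07 mmol/L × 270.1 g/mol × 2.99 L ÷ 1000 = 7.325 g
sodium lactate: C1V1 = C2V2 → 0.143% ÷ 1.88% × 2990 mL = 227.431 mL
casitone: 1.56% w/v = 15.6 g/L → 15.6 × 2.99 L = 46.644 g

riboflavin 2.352 mg; sodium succinate hexahydrate 7.325 g; sodium lactate 227.431 mL; casitone 46.644 g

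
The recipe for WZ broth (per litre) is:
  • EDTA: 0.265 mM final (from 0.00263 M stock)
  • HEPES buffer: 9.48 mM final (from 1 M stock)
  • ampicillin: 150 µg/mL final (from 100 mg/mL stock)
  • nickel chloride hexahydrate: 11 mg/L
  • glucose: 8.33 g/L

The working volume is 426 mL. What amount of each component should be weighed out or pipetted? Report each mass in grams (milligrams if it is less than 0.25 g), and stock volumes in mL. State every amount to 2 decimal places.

Scale factor relative to 1 L: 0.426.
EDTA: C1V1 = C2V2 → 0.265 mM × 426 mL ÷ 2.63 mM = 42.92 mL
HEPES buffer: C1V1 = C2V2 → 9.48 mM × 426 mL ÷ 1000 mM = 4.04 mL
ampicillin: C1V1 = C2V2 → 150 µg/mL × 426 mL ÷ 100000 µg/mL = 0.64 mL
nickel chloride hexahydrate: 11 mg/L × 0.426 L = 4.69 mg
glucose: 8.33 g/L × 0.426 L = 3.55 g

EDTA 42.92 mL; HEPES buffer 4.04 mL; ampicillin 0.64 mL; nickel chloride hexahydrate 4.69 mg; glucose 3.55 g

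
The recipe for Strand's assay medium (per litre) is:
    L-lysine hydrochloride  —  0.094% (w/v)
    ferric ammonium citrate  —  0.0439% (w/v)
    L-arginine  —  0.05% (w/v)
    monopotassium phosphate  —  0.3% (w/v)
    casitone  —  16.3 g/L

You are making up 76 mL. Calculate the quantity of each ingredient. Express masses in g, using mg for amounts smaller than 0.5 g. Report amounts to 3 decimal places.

L-lysine hydrochloride 71.440 mg; ferric ammonium citrate 33.364 mg; L-arginine 38.000 mg; monopotassium phosphate 228.000 mg; casitone 1.239 g

Target volume = 76 mL = 0.076 L.
L-lysine hydrochloride: 0.094% w/v = 0.94 g/L → 0.94 × 0.076 L = 0.07144 g = 71.440 mg
ferric ammonium citrate: 0.0439 g per 100 mL × 76 mL ÷ 100 = 0.033364 g = 33.364 mg
L-arginine: 0.05% w/v = 0.5 g/L → 0.5 × 0.076 L = 0.038 g = 38.000 mg
monopotassium phosphate: 0.3% w/v = 3 g/L → 3 × 0.076 L = 0.228 g = 228.000 mg
casitone: 16.3 g/L × 0.076 L = 1.239 g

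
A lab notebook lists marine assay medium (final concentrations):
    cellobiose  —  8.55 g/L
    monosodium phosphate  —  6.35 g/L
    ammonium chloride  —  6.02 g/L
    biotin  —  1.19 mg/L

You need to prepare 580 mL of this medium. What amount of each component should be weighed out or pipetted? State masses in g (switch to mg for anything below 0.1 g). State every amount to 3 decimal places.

Working volume: 580 mL = 0.58 L.
cellobiose: 8.55 g/L × 0.58 L = 4.959 g
monosodium phosphate: 6.35 g/L × 0.58 L = 3.683 g
ammonium chloride: 6.02 g/L × 0.58 L = 3.492 g
biotin: 1.19 mg/L × 0.58 L = 0.690 mg

cellobiose 4.959 g; monosodium phosphate 3.683 g; ammonium chloride 3.492 g; biotin 0.690 mg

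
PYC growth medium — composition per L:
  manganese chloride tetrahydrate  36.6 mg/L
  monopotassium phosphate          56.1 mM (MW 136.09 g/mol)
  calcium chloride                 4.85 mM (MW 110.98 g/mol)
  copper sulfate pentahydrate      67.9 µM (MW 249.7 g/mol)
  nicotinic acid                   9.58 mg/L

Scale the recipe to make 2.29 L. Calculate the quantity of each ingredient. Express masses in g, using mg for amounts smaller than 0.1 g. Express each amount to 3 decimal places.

Working volume: 2.29 L.
manganese chloride tetrahydrate: 36.6 mg/L × 2.29 L = 83.814 mg
monopotassium phosphate: 56.1 mmol/L × 136.09 g/mol × 2.29 L ÷ 1000 = 17.483 g
calcium chloride: 4.85 mmol/L × 110.98 g/mol × 2.29 L ÷ 1000 = 1.233 g
copper sulfate pentahydrate: 67.9 µmol/L × 249.7 g/mol × 2.29 L ÷ 1000 = 38.826 mg
nicotinic acid: 9.58 mg/L × 2.29 L = 21.938 mg

manganese chloride tetrahydrate 83.814 mg; monopotassium phosphate 17.483 g; calcium chloride 1.233 g; copper sulfate pentahydrate 38.826 mg; nicotinic acid 21.938 mg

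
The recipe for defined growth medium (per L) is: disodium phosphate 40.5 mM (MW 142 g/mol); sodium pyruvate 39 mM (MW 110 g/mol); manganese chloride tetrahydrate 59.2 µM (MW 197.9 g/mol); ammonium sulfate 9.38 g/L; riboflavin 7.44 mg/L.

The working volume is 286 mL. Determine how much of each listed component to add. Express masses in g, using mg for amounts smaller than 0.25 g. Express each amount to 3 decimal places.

Target volume = 286 mL = 0.286 L.
disodium phosphate: 40.5 mmol/L × 142 g/mol × 0.286 L ÷ 1000 = 1.645 g
sodium pyruvate: 39 mmol/L × 110 g/mol × 0.286 L ÷ 1000 = 1.227 g
manganese chloride tetrahydrate: 59.2 µmol/L × 197.9 g/mol × 0.286 L ÷ 1000 = 3.351 mg
ammonium sulfate: 9.38 g/L × 0.286 L = 2.683 g
riboflavin: 7.44 mg/L × 0.286 L = 2.128 mg

disodium phosphate 1.645 g; sodium pyruvate 1.227 g; manganese chloride tetrahydrate 3.351 mg; ammonium sulfate 2.683 g; riboflavin 2.128 mg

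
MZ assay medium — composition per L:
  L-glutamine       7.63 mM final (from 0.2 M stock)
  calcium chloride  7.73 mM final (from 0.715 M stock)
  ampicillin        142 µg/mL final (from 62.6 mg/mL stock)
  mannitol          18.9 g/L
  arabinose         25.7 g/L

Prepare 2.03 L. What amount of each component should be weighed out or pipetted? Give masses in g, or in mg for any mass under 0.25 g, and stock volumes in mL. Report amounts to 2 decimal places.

L-glutamine 77.44 mL; calcium chloride 21.95 mL; ampicillin 4.60 mL; mannitol 38.37 g; arabinose 52.17 g

Scale factor relative to 1 L: 2.03.
L-glutamine: C1V1 = C2V2 → 7.63 mM × 2030 mL ÷ 200 mM = 77.44 mL
calcium chloride: C1V1 = C2V2 → 7.73 mM × 2030 mL ÷ 715 mM = 21.95 mL
ampicillin: C1V1 = C2V2 → 142 µg/mL × 2030 mL ÷ 62600 µg/mL = 4.60 mL
mannitol: 18.9 g/L × 2.03 L = 38.37 g
arabinose: 25.7 g/L × 2.03 L = 52.17 g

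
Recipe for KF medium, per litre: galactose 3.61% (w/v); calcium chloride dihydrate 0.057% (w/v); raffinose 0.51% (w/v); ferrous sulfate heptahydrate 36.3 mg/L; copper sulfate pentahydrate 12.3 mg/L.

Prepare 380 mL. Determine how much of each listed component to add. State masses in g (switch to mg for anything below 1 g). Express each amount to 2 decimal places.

galactose 13.72 g; calcium chloride dihydrate 216.60 mg; raffinose 1.94 g; ferrous sulfate heptahydrate 13.79 mg; copper sulfate pentahydrate 4.67 mg

Target volume = 380 mL = 0.38 L.
galactose: 3.61% w/v = 36.1 g/L → 36.1 × 0.38 L = 13.72 g
calcium chloride dihydrate: 0.057 g per 100 mL × 380 mL ÷ 100 = 0.2166 g = 216.60 mg
raffinose: 0.51 g per 100 mL × 380 mL ÷ 100 = 1.94 g
ferrous sulfate heptahydrate: 36.3 mg/L × 0.38 L = 13.79 mg
copper sulfate pentahydrate: 12.3 mg/L × 0.38 L = 4.67 mg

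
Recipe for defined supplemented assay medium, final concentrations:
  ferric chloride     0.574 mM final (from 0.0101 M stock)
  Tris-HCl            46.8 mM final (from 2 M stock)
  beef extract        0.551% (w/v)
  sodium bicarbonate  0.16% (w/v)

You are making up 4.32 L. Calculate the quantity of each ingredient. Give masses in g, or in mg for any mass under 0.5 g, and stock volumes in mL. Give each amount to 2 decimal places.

Scale factor relative to 1 L: 4.32.
ferric chloride: V = C2·V2/C1 = 0.574 mM × 4320 mL ÷ 10.1 mM = 245.51 mL
Tris-HCl: dilute stock: 46.8 mM × 4320 mL ÷ 2000 mM = 101.09 mL
beef extract: 0.551 g per 100 mL × 4320 mL ÷ 100 = 23.80 g
sodium bicarbonate: 0.16 g per 100 mL × 4320 mL ÷ 100 = 6.91 g

ferric chloride 245.51 mL; Tris-HCl 101.09 mL; beef extract 23.80 g; sodium bicarbonate 6.91 g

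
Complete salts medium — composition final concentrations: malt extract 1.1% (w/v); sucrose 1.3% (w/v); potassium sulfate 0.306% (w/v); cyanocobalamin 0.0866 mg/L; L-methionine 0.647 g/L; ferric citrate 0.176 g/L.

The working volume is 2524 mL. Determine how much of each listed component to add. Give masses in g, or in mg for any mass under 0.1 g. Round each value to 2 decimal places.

Working volume: 2524 mL = 2.524 L.
malt extract: 1.1% w/v = 11 g/L → 11 × 2.524 L = 27.76 g
sucrose: 1.3% w/v = 13 g/L → 13 × 2.524 L = 32.81 g
potassium sulfate: 0.306% w/v = 3.06 g/L → 3.06 × 2.524 L = 7.72 g
cyanocobalamin: 0.0866 mg/L × 2.524 L = 0.22 mg
L-methionine: 0.647 g/L × 2.524 L = 1.63 g
ferric citrate: 0.176 g/L × 2.524 L = 0.44 g

malt extract 27.76 g; sucrose 32.81 g; potassium sulfate 7.72 g; cyanocobalamin 0.22 mg; L-methionine 1.63 g; ferric citrate 0.44 g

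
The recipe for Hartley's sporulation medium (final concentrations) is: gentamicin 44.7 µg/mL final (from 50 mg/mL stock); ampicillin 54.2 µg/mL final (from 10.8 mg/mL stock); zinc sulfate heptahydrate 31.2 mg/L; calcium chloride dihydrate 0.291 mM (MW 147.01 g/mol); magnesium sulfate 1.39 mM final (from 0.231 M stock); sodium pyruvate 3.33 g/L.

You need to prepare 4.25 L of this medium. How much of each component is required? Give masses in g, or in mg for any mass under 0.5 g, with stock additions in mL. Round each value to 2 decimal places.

Scale factor relative to 1 L: 4.25.
gentamicin: dilute stock: 44.7 µg/mL × 4250 mL ÷ 50000 µg/mL = 3.80 mL
ampicillin: V = C2·V2/C1 = 54.2 µg/mL × 4250 mL ÷ 10800 µg/mL = 21.33 mL
zinc sulfate heptahydrate: 31.2 mg/L × 4.25 L = 132.60 mg
calcium chloride dihydrate: 0.291 mmol/L × 147.01 mg/mmol × 4.25 L = 181.81 mg
magnesium sulfate: V = C2·V2/C1 = 1.39 mM × 4250 mL ÷ 231 mM = 25.57 mL
sodium pyruvate: 3.33 g/L × 4.25 L = 14.15 g

gentamicin 3.80 mL; ampicillin 21.33 mL; zinc sulfate heptahydrate 132.60 mg; calcium chloride dihydrate 181.81 mg; magnesium sulfate 25.57 mL; sodium pyruvate 14.15 g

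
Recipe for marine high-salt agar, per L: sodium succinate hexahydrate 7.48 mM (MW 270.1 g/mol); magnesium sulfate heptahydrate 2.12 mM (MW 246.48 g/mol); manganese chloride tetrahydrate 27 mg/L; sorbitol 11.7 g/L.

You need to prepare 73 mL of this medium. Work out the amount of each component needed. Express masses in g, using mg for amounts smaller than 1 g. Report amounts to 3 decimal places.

sodium succinate hexahydrate 147.485 mg; magnesium sulfate heptahydrate 38.145 mg; manganese chloride tetrahydrate 1.971 mg; sorbitol 854.100 mg

Scale factor relative to 1 L: 0.073.
sodium succinate hexahydrate: 7.48 mmol/L × 270.1 mg/mmol × 0.073 L = 147.485 mg
magnesium sulfate heptahydrate: 2.12 mmol/L × 246.48 mg/mmol × 0.073 L = 38.145 mg
manganese chloride tetrahydrate: 27 mg/L × 0.073 L = 1.971 mg
sorbitol: 11.7 g/L × 0.073 L = 0.8541 g = 854.100 mg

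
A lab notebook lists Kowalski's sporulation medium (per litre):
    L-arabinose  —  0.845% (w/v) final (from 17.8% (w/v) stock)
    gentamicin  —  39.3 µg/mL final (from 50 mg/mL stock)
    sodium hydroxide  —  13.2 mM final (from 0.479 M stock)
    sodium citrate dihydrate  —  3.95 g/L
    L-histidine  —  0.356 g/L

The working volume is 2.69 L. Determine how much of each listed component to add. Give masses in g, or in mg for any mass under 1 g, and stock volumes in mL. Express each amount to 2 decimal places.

L-arabinose 127.70 mL; gentamicin 2.11 mL; sodium hydroxide 74.13 mL; sodium citrate dihydrate 10.63 g; L-histidine 957.64 mg

Scale factor relative to 1 L: 2.69.
L-arabinose: dilute stock: 0.845% ÷ 17.8% × 2690 mL = 127.70 mL
gentamicin: V = C2·V2/C1 = 39.3 µg/mL × 2690 mL ÷ 50000 µg/mL = 2.11 mL
sodium hydroxide: dilute stock: 13.2 mM × 2690 mL ÷ 479 mM = 74.13 mL
sodium citrate dihydrate: 3.95 g/L × 2.69 L = 10.63 g
L-histidine: 0.356 g/L × 2.69 L = 0.95764 g = 957.64 mg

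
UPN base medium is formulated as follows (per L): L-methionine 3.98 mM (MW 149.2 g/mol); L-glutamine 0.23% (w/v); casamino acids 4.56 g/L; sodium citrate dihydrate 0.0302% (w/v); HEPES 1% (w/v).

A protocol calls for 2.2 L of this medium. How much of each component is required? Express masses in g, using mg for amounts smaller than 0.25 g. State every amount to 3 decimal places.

Scale factor relative to 1 L: 2.2.
L-methionine: 3.98 mmol/L × 149.2 g/mol × 2.2 L ÷ 1000 = 1.306 g
L-glutamine: 0.23 g per 100 mL × 2200 mL ÷ 100 = 5.060 g
casamino acids: 4.56 g/L × 2.2 L = 10.032 g
sodium citrate dihydrate: 0.0302% w/v = 0.302 g/L → 0.302 × 2.2 L = 0.664 g
HEPES: 1 g per 100 mL × 2200 mL ÷ 100 = 22.000 g

L-methionine 1.306 g; L-glutamine 5.060 g; casamino acids 10.032 g; sodium citrate dihydrate 0.664 g; HEPES 22.000 g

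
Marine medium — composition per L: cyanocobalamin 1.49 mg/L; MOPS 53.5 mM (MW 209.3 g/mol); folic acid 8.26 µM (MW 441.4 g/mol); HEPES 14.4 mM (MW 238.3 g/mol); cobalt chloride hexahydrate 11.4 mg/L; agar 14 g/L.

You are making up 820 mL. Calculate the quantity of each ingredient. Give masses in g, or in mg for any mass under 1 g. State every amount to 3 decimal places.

cyanocobalamin 1.222 mg; MOPS 9.182 g; folic acid 2.990 mg; HEPES 2.814 g; cobalt chloride hexahydrate 9.348 mg; agar 11.480 g

Target volume = 820 mL = 0.82 L.
cyanocobalamin: 1.49 mg/L × 0.82 L = 1.222 mg
MOPS: 53.5 mmol/L × 209.3 g/mol × 0.82 L ÷ 1000 = 9.182 g
folic acid: 8.26 µmol/L × 441.4 g/mol × 0.82 L ÷ 1000 = 2.990 mg
HEPES: 14.4 mmol/L × 238.3 g/mol × 0.82 L ÷ 1000 = 2.814 g
cobalt chloride hexahydrate: 11.4 mg/L × 0.82 L = 9.348 mg
agar: 14 g/L × 0.82 L = 11.480 g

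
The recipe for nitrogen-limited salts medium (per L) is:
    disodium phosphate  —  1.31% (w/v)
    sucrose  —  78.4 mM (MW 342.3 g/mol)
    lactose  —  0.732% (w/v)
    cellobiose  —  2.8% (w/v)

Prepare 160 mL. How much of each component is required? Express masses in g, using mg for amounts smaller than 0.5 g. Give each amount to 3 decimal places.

disodium phosphate 2.096 g; sucrose 4.294 g; lactose 1.171 g; cellobiose 4.480 g

Target volume = 160 mL = 0.16 L.
disodium phosphate: 1.31% w/v = 13.1 g/L → 13.1 × 0.16 L = 2.096 g
sucrose: 78.4 mmol/L × 342.3 g/mol × 0.16 L ÷ 1000 = 4.294 g
lactose: 0.732% w/v = 7.32 g/L → 7.32 × 0.16 L = 1.171 g
cellobiose: 2.8 g per 100 mL × 160 mL ÷ 100 = 4.480 g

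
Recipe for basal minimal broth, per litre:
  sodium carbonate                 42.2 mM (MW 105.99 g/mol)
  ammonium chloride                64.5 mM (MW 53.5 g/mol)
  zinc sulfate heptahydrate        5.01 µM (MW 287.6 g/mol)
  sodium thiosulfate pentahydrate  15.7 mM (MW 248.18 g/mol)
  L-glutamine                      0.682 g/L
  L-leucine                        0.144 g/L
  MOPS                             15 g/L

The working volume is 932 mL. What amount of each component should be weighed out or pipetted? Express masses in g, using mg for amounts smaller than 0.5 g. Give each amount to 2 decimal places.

Scale factor relative to 1 L: 0.932.
sodium carbonate: 42.2 mmol/L × 105.99 g/mol × 0.932 L ÷ 1000 = 4.17 g
ammonium chloride: 64.5 mmol/L × 53.5 g/mol × 0.932 L ÷ 1000 = 3.22 g
zinc sulfate heptahydrate: 5.01 µmol/L × 287.6 g/mol × 0.932 L ÷ 1000 = 1.34 mg
sodium thiosulfate pentahydrate: 15.7 mmol/L × 248.18 g/mol × 0.932 L ÷ 1000 = 3.63 g
L-glutamine: 0.682 g/L × 0.932 L = 0.64 g
L-leucine: 0.144 g/L × 0.932 L = 0.134208 g = 134.21 mg
MOPS: 15 g/L × 0.932 L = 13.98 g

sodium carbonate 4.17 g; ammonium chloride 3.22 g; zinc sulfate heptahydrate 1.34 mg; sodium thiosulfate pentahydrate 3.63 g; L-glutamine 0.64 g; L-leucine 134.21 mg; MOPS 13.98 g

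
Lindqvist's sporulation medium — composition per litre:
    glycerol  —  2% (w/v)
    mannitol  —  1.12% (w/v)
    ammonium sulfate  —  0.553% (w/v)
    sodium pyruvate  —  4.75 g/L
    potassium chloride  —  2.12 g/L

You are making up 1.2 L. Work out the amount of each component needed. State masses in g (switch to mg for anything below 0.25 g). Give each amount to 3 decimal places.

glycerol 24.000 g; mannitol 13.440 g; ammonium sulfate 6.636 g; sodium pyruvate 5.700 g; potassium chloride 2.544 g

Working volume: 1.2 L.
glycerol: 2 g per 100 mL × 1200 mL ÷ 100 = 24.000 g
mannitol: 1.12 g per 100 mL × 1200 mL ÷ 100 = 13.440 g
ammonium sulfate: 0.553 g per 100 mL × 1200 mL ÷ 100 = 6.636 g
sodium pyruvate: 4.75 g/L × 1.2 L = 5.700 g
potassium chloride: 2.12 g/L × 1.2 L = 2.544 g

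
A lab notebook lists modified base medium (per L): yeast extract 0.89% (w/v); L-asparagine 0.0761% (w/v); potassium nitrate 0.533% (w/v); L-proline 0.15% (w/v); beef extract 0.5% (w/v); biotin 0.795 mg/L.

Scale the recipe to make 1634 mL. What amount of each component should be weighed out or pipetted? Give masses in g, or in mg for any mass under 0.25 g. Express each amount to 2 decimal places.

yeast extract 14.54 g; L-asparagine 1.24 g; potassium nitrate 8.71 g; L-proline 2.45 g; beef extract 8.17 g; biotin 1.30 mg

Working volume: 1634 mL = 1.634 L.
yeast extract: 0.89% w/v = 8.9 g/L → 8.9 × 1.634 L = 14.54 g
L-asparagine: 0.0761% w/v = 0.761 g/L → 0.761 × 1.634 L = 1.24 g
potassium nitrate: 0.533% w/v = 5.33 g/L → 5.33 × 1.634 L = 8.71 g
L-proline: 0.15% w/v = 1.5 g/L → 1.5 × 1.634 L = 2.45 g
beef extract: 0.5% w/v = 5 g/L → 5 × 1.634 L = 8.17 g
biotin: 0.795 mg/L × 1.634 L = 1.30 mg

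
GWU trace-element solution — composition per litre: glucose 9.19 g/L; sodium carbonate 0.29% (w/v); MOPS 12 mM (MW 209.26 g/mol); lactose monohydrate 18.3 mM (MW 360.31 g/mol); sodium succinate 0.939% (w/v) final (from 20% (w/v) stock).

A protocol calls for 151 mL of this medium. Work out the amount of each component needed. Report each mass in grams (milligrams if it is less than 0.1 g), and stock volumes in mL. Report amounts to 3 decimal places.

Scale factor relative to 1 L: 0.151.
glucose: 9.19 g/L × 0.151 L = 1.388 g
sodium carbonate: 0.29 g per 100 mL × 151 mL ÷ 100 = 0.438 g
MOPS: 12 mmol/L × 209.26 g/mol × 0.151 L ÷ 1000 = 0.379 g
lactose monohydrate: 18.3 mmol/L × 360.31 g/mol × 0.151 L ÷ 1000 = 0.996 g
sodium succinate: dilute stock: 0.939% ÷ 20% × 151 mL = 7.089 mL

glucose 1.388 g; sodium carbonate 0.438 g; MOPS 0.379 g; lactose monohydrate 0.996 g; sodium succinate 7.089 mL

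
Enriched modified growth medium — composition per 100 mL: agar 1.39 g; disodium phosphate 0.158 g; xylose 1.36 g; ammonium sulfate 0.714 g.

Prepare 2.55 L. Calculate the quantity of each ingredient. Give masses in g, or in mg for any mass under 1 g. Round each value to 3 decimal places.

agar 35.445 g; disodium phosphate 4.029 g; xylose 34.680 g; ammonium sulfate 18.207 g

Scale factor = 2550 mL / 100 mL = 25.5.
agar: 1.39 g × (2550 mL / 100 mL) = 35.445 g
disodium phosphate: 0.158 g × (2550 mL / 100 mL) = 4.029 g
xylose: 1.36 g × (2550 mL / 100 mL) = 34.680 g
ammonium sulfate: 0.714 g × (2550 mL / 100 mL) = 18.207 g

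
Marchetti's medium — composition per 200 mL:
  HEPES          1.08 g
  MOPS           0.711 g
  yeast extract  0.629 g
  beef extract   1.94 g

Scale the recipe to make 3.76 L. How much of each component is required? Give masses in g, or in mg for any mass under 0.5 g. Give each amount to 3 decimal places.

Ratio of target to recipe volume: 3760 / 200 = 18.8.
HEPES: 1.08 g × (3760 mL / 200 mL) = 20.304 g
MOPS: 0.711 g × (3760 mL / 200 mL) = 13.367 g
yeast extract: 0.629 g × (3760 mL / 200 mL) = 11.825 g
beef extract: 1.94 g × (3760 mL / 200 mL) = 36.472 g

HEPES 20.304 g; MOPS 13.367 g; yeast extract 11.825 g; beef extract 36.472 g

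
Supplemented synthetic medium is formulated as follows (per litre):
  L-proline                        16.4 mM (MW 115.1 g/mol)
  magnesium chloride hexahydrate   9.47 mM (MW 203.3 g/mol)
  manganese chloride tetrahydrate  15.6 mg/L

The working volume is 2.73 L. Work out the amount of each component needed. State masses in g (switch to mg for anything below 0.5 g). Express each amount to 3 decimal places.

Working volume: 2.73 L.
L-proline: 16.4 mmol/L × 115.1 g/mol × 2.73 L ÷ 1000 = 5.153 g
magnesium chloride hexahydrate: 9.47 mmol/L × 203.3 g/mol × 2.73 L ÷ 1000 = 5.256 g
manganese chloride tetrahydrate: 15.6 mg/L × 2.73 L = 42.588 mg

L-proline 5.153 g; magnesium chloride hexahydrate 5.256 g; manganese chloride tetrahydrate 42.588 mg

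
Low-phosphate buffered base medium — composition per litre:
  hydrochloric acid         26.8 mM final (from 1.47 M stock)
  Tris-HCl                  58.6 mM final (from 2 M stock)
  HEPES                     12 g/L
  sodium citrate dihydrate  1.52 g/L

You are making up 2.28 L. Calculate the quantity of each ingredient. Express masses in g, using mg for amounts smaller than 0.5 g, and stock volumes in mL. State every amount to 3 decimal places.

hydrochloric acid 41.567 mL; Tris-HCl 66.804 mL; HEPES 27.360 g; sodium citrate dihydrate 3.466 g

Working volume: 2.28 L.
hydrochloric acid: V = C2·V2/C1 = 26.8 mM × 2280 mL ÷ 1470 mM = 41.567 mL
Tris-HCl: dilute stock: 58.6 mM × 2280 mL ÷ 2000 mM = 66.804 mL
HEPES: 12 g/L × 2.28 L = 27.360 g
sodium citrate dihydrate: 1.52 g/L × 2.28 L = 3.466 g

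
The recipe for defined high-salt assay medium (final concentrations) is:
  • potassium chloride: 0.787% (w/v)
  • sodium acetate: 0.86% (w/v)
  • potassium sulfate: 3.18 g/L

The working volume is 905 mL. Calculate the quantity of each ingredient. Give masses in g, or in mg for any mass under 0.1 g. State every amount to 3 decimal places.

Working volume: 905 mL = 0.905 L.
potassium chloride: 0.787 g per 100 mL × 905 mL ÷ 100 = 7.122 g
sodium acetate: 0.86 g per 100 mL × 905 mL ÷ 100 = 7.783 g
potassium sulfate: 3.18 g/L × 0.905 L = 2.878 g

potassium chloride 7.122 g; sodium acetate 7.783 g; potassium sulfate 2.878 g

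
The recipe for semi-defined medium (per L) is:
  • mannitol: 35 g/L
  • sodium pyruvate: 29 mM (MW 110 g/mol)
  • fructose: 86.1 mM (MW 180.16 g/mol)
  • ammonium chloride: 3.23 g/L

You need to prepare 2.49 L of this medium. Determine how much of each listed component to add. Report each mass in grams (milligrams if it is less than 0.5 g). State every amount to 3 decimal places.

mannitol 87.150 g; sodium pyruvate 7.943 g; fructose 38.624 g; ammonium chloride 8.043 g

Working volume: 2.49 L.
mannitol: 35 g/L × 2.49 L = 87.150 g
sodium pyruvate: 29 mmol/L × 110 g/mol × 2.49 L ÷ 1000 = 7.943 g
fructose: 86.1 mmol/L × 180.16 g/mol × 2.49 L ÷ 1000 = 38.624 g
ammonium chloride: 3.23 g/L × 2.49 L = 8.043 g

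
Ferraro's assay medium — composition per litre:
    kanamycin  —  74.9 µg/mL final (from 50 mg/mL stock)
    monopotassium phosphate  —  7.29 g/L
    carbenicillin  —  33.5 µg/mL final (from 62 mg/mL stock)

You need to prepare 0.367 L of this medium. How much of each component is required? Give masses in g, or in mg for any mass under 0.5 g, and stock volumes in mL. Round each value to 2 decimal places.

kanamycin 0.55 mL; monopotassium phosphate 2.68 g; carbenicillin 0.20 mL

Working volume: 0.367 L.
kanamycin: dilute stock: 74.9 µg/mL × 367 mL ÷ 50000 µg/mL = 0.55 mL
monopotassium phosphate: 7.29 g/L × 0.367 L = 2.68 g
carbenicillin: V = C2·V2/C1 = 33.5 µg/mL × 367 mL ÷ 62000 µg/mL = 0.20 mL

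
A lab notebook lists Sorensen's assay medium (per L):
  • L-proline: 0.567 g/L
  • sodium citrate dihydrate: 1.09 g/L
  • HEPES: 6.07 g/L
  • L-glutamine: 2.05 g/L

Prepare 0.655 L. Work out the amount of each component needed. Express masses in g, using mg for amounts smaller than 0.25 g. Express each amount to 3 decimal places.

Working volume: 0.655 L.
L-proline: 0.567 g/L × 0.655 L = 0.371 g
sodium citrate dihydrate: 1.09 g/L × 0.655 L = 0.714 g
HEPES: 6.07 g/L × 0.655 L = 3.976 g
L-glutamine: 2.05 g/L × 0.655 L = 1.343 g

L-proline 0.371 g; sodium citrate dihydrate 0.714 g; HEPES 3.976 g; L-glutamine 1.343 g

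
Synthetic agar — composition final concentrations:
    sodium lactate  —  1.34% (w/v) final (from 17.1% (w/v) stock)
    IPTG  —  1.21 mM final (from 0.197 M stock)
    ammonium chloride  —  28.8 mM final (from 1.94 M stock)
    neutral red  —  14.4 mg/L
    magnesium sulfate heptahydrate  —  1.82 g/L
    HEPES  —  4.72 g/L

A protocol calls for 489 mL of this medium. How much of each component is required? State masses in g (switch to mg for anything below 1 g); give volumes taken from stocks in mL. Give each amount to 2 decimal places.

sodium lactate 38.32 mL; IPTG 3.00 mL; ammonium chloride 7.26 mL; neutral red 7.04 mg; magnesium sulfate heptahydrate 889.98 mg; HEPES 2.31 g

Working volume: 489 mL = 0.489 L.
sodium lactate: dilute stock: 1.34% ÷ 17.1% × 489 mL = 38.32 mL
IPTG: C1V1 = C2V2 → 1.21 mM × 489 mL ÷ 197 mM = 3.00 mL
ammonium chloride: dilute stock: 28.8 mM × 489 mL ÷ 1940 mM = 7.26 mL
neutral red: 14.4 mg/L × 0.489 L = 7.04 mg
magnesium sulfate heptahydrate: 1.82 g/L × 0.489 L = 0.88998 g = 889.98 mg
HEPES: 4.72 g/L × 0.489 L = 2.31 g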